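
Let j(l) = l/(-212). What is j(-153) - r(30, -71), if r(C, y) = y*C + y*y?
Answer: -616979/212 ≈ -2910.3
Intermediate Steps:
r(C, y) = y² + C*y (r(C, y) = C*y + y² = y² + C*y)
j(l) = -l/212 (j(l) = l*(-1/212) = -l/212)
j(-153) - r(30, -71) = -1/212*(-153) - (-71)*(30 - 71) = 153/212 - (-71)*(-41) = 153/212 - 1*2911 = 153/212 - 2911 = -616979/212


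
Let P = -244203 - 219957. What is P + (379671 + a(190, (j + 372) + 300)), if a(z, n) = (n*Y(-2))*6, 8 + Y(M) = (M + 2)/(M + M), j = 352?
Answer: -133641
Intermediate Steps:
P = -464160
Y(M) = -8 + (2 + M)/(2*M) (Y(M) = -8 + (M + 2)/(M + M) = -8 + (2 + M)/((2*M)) = -8 + (2 + M)*(1/(2*M)) = -8 + (2 + M)/(2*M))
a(z, n) = -48*n (a(z, n) = (n*(-15/2 + 1/(-2)))*6 = (n*(-15/2 - ½))*6 = (n*(-8))*6 = -8*n*6 = -48*n)
P + (379671 + a(190, (j + 372) + 300)) = -464160 + (379671 - 48*((352 + 372) + 300)) = -464160 + (379671 - 48*(724 + 300)) = -464160 + (379671 - 48*1024) = -464160 + (379671 - 49152) = -464160 + 330519 = -133641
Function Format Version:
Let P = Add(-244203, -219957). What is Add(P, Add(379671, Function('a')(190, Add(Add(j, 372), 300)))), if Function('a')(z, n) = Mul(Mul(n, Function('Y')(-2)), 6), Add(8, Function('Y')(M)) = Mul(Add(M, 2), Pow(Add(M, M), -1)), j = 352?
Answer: -133641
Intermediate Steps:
P = -464160
Function('Y')(M) = Add(-8, Mul(Rational(1, 2), Pow(M, -1), Add(2, M))) (Function('Y')(M) = Add(-8, Mul(Add(M, 2), Pow(Add(M, M), -1))) = Add(-8, Mul(Add(2, M), Pow(Mul(2, M), -1))) = Add(-8, Mul(Add(2, M), Mul(Rational(1, 2), Pow(M, -1)))) = Add(-8, Mul(Rational(1, 2), Pow(M, -1), Add(2, M))))
Function('a')(z, n) = Mul(-48, n) (Function('a')(z, n) = Mul(Mul(n, Add(Rational(-15, 2), Pow(-2, -1))), 6) = Mul(Mul(n, Add(Rational(-15, 2), Rational(-1, 2))), 6) = Mul(Mul(n, -8), 6) = Mul(Mul(-8, n), 6) = Mul(-48, n))
Add(P, Add(379671, Function('a')(190, Add(Add(j, 372), 300)))) = Add(-464160, Add(379671, Mul(-48, Add(Add(352, 372), 300)))) = Add(-464160, Add(379671, Mul(-48, Add(724, 300)))) = Add(-464160, Add(379671, Mul(-48, 1024))) = Add(-464160, Add(379671, -49152)) = Add(-464160, 330519) = -133641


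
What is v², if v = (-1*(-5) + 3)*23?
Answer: 33856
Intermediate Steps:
v = 184 (v = (5 + 3)*23 = 8*23 = 184)
v² = 184² = 33856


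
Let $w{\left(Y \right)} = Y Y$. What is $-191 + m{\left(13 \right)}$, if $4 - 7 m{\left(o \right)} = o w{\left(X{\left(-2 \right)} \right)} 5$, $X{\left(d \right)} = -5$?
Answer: $- \frac{2958}{7} \approx -422.57$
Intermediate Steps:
$w{\left(Y \right)} = Y^{2}$
$m{\left(o \right)} = \frac{4}{7} - \frac{125 o}{7}$ ($m{\left(o \right)} = \frac{4}{7} - \frac{o \left(-5\right)^{2} \cdot 5}{7} = \frac{4}{7} - \frac{o 25 \cdot 5}{7} = \frac{4}{7} - \frac{25 o 5}{7} = \frac{4}{7} - \frac{125 o}{7}$)
$-191 + m{\left(13 \right)} = -191 + \left(\frac{4}{7} - \frac{1625}{7}\right) = -191 - \frac{1621}{7} = - \frac{2958}{7}$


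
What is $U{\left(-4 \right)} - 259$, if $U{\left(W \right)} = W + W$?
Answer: $-267$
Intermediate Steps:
$U{\left(W \right)} = 2 W$
$U{\left(-4 \right)} - 259 = 2 \left(-4\right) - 259 = -8 - 259 = -267$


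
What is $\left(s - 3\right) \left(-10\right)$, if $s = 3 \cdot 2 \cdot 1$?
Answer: $-30$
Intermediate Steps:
$s = 6$ ($s = 3 \cdot 2 = 6$)
$\left(s - 3\right) \left(-10\right) = \left(6 - 3\right) \left(-10\right) = 3 \left(-10\right) = -30$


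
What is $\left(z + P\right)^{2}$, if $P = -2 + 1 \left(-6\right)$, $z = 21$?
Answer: $169$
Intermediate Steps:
$P = -8$ ($P = -2 - 6 = -8$)
$\left(z + P\right)^{2} = \left(21 - 8\right)^{2} = 13^{2} = 169$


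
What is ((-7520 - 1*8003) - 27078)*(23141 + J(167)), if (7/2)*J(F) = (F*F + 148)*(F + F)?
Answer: -804762838503/7 ≈ -1.1497e+11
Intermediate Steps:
J(F) = 4*F*(148 + F²)/7 (J(F) = 2*((F*F + 148)*(F + F))/7 = 2*((F² + 148)*(2*F))/7 = 2*((148 + F²)*(2*F))/7 = 2*(2*F*(148 + F²))/7 = 4*F*(148 + F²)/7)
((-7520 - 1*8003) - 27078)*(23141 + J(167)) = ((-7520 - 1*8003) - 27078)*(23141 + (4/7)*167*(148 + 167²)) = ((-7520 - 8003) - 27078)*(23141 + (4/7)*167*(148 + 27889)) = (-15523 - 27078)*(23141 + (4/7)*167*28037) = -42601*(23141 + 18728716/7) = -42601*18890703/7 = -804762838503/7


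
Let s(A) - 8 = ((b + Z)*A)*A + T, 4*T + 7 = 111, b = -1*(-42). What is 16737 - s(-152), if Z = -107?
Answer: 1518463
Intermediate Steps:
b = 42
T = 26 (T = -7/4 + (¼)*111 = -7/4 + 111/4 = 26)
s(A) = 34 - 65*A² (s(A) = 8 + (((42 - 107)*A)*A + 26) = 8 + ((-65*A)*A + 26) = 8 + (-65*A² + 26) = 8 + (26 - 65*A²) = 34 - 65*A²)
16737 - s(-152) = 16737 - (34 - 65*(-152)²) = 16737 - (34 - 65*23104) = 16737 - (34 - 1501760) = 16737 - 1*(-1501726) = 16737 + 1501726 = 1518463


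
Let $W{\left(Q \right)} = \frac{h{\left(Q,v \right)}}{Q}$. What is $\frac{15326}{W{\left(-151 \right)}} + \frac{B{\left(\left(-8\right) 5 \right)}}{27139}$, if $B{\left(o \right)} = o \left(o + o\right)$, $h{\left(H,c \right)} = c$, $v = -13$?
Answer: $\frac{62805821014}{352807} \approx 1.7802 \cdot 10^{5}$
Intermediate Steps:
$B{\left(o \right)} = 2 o^{2}$ ($B{\left(o \right)} = o 2 o = 2 o^{2}$)
$W{\left(Q \right)} = - \frac{13}{Q}$
$\frac{15326}{W{\left(-151 \right)}} + \frac{B{\left(\left(-8\right) 5 \right)}}{27139} = \frac{15326}{\left(-13\right) \frac{1}{-151}} + \frac{2 \left(\left(-8\right) 5\right)^{2}}{27139} = \frac{15326}{\left(-13\right) \left(- \frac{1}{151}\right)} + 2 \left(-40\right)^{2} \cdot \frac{1}{27139} = \frac{15326}{\frac{13}{151}} + 2 \cdot 1600 \cdot \frac{1}{27139} = 15326 \cdot \frac{151}{13} + 3200 \cdot \frac{1}{27139} = \frac{2314226}{13} + \frac{3200}{27139} = \frac{62805821014}{352807}$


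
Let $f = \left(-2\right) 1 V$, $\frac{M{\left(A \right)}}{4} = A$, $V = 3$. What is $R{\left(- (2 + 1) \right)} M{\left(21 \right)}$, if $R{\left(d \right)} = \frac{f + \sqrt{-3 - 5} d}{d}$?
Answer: $168 + 168 i \sqrt{2} \approx 168.0 + 237.59 i$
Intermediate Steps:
$M{\left(A \right)} = 4 A$
$f = -6$ ($f = \left(-2\right) 1 \cdot 3 = \left(-2\right) 3 = -6$)
$R{\left(d \right)} = \frac{-6 + 2 i d \sqrt{2}}{d}$ ($R{\left(d \right)} = \frac{-6 + \sqrt{-3 - 5} d}{d} = \frac{-6 + \sqrt{-8} d}{d} = \frac{-6 + 2 i \sqrt{2} d}{d} = \frac{-6 + 2 i d \sqrt{2}}{d}$)
$R{\left(- (2 + 1) \right)} M{\left(21 \right)} = \left(- \frac{6}{\left(-1\right) \left(2 + 1\right)} + 2 i \sqrt{2}\right) 4 \cdot 21 = \left(- \frac{6}{\left(-1\right) 3} + 2 i \sqrt{2}\right) 84 = \left(- \frac{6}{-3} + 2 i \sqrt{2}\right) 84 = \left(\left(-6\right) \left(- \frac{1}{3}\right) + 2 i \sqrt{2}\right) 84 = \left(2 + 2 i \sqrt{2}\right) 84 = 168 + 168 i \sqrt{2}$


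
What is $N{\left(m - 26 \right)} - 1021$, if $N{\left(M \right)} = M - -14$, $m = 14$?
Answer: $-1019$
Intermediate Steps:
$N{\left(M \right)} = 14 + M$ ($N{\left(M \right)} = M + 14 = 14 + M$)
$N{\left(m - 26 \right)} - 1021 = \left(14 + \left(14 - 26\right)\right) - 1021 = \left(14 - 12\right) - 1021 = 2 - 1021 = -1019$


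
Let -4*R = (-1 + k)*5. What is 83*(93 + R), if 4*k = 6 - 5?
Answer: 124749/16 ≈ 7796.8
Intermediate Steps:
k = ¼ (k = (6 - 5)/4 = (¼)*1 = ¼ ≈ 0.25000)
R = 15/16 (R = -(-1 + ¼)*5/4 = -(-3)*5/16 = -¼*(-15/4) = 15/16 ≈ 0.93750)
83*(93 + R) = 83*(93 + 15/16) = 83*(1503/16) = 124749/16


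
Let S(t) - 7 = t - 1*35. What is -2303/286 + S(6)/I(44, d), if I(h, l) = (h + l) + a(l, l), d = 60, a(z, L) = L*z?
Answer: -2134151/264836 ≈ -8.0584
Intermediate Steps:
S(t) = -28 + t (S(t) = 7 + (t - 1*35) = 7 + (t - 35) = 7 + (-35 + t) = -28 + t)
I(h, l) = h + l + l**2 (I(h, l) = (h + l) + l*l = (h + l) + l**2 = h + l + l**2)
-2303/286 + S(6)/I(44, d) = -2303/286 + (-28 + 6)/(44 + 60 + 60**2) = -2303*1/286 - 22/(44 + 60 + 3600) = -2303/286 - 22/3704 = -2303/286 - 22*1/3704 = -2303/286 - 11/1852 = -2134151/264836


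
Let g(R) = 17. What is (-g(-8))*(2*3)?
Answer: -102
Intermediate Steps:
(-g(-8))*(2*3) = (-1*17)*(2*3) = -17*6 = -102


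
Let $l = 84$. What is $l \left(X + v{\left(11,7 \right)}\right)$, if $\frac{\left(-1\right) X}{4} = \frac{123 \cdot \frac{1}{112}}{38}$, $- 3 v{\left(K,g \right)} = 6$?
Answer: $- \frac{6753}{38} \approx -177.71$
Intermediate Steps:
$v{\left(K,g \right)} = -2$ ($v{\left(K,g \right)} = \left(- \frac{1}{3}\right) 6 = -2$)
$X = - \frac{123}{1064}$ ($X = - 4 \frac{123 \cdot \frac{1}{112}}{38} = - 4 \cdot 123 \cdot \frac{1}{112} \cdot \frac{1}{38} = - 4 \cdot \frac{123}{112} \cdot \frac{1}{38} = \left(-4\right) \frac{123}{4256} = - \frac{123}{1064} \approx -0.1156$)
$l \left(X + v{\left(11,7 \right)}\right) = 84 \left(- \frac{123}{1064} - 2\right) = 84 \left(- \frac{2251}{1064}\right) = - \frac{6753}{38}$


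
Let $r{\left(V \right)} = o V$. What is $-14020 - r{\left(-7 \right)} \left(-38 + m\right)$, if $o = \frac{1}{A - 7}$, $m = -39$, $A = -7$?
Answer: $- \frac{27963}{2} \approx -13982.0$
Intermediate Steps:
$o = - \frac{1}{14}$ ($o = \frac{1}{-7 - 7} = \frac{1}{-14} = - \frac{1}{14} \approx -0.071429$)
$r{\left(V \right)} = - \frac{V}{14}$
$-14020 - r{\left(-7 \right)} \left(-38 + m\right) = -14020 - \left(- \frac{1}{14}\right) \left(-7\right) \left(-38 - 39\right) = -14020 - \frac{1}{2} \left(-77\right) = -14020 - - \frac{77}{2} = -14020 + \frac{77}{2} = - \frac{27963}{2}$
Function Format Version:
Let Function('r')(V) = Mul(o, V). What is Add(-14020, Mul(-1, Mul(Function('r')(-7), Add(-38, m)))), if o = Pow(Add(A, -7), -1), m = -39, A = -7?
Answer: Rational(-27963, 2) ≈ -13982.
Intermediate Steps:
o = Rational(-1, 14) (o = Pow(Add(-7, -7), -1) = Pow(-14, -1) = Rational(-1, 14) ≈ -0.071429)
Function('r')(V) = Mul(Rational(-1, 14), V)
Add(-14020, Mul(-1, Mul(Function('r')(-7), Add(-38, m)))) = Add(-14020, Mul(-1, Mul(Mul(Rational(-1, 14), -7), Add(-38, -39)))) = Add(-14020, Mul(-1, Mul(Rational(1, 2), -77))) = Add(-14020, Mul(-1, Rational(-77, 2))) = Add(-14020, Rational(77, 2)) = Rational(-27963, 2)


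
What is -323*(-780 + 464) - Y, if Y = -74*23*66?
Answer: 214400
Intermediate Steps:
Y = -112332 (Y = -1702*66 = -112332)
-323*(-780 + 464) - Y = -323*(-780 + 464) - 1*(-112332) = -323*(-316) + 112332 = 102068 + 112332 = 214400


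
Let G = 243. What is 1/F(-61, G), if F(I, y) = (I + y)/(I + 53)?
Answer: -4/91 ≈ -0.043956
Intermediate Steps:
F(I, y) = (I + y)/(53 + I)
1/F(-61, G) = 1/((-61 + 243)/(53 - 61)) = 1/(182/(-8)) = 1/(-1/8*182) = 1/(-91/4) = -4/91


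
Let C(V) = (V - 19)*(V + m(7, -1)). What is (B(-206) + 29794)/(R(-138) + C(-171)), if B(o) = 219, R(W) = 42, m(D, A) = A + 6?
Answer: 30013/31582 ≈ 0.95032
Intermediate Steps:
m(D, A) = 6 + A
C(V) = (-19 + V)*(5 + V) (C(V) = (V - 19)*(V + (6 - 1)) = (-19 + V)*(V + 5) = (-19 + V)*(5 + V))
(B(-206) + 29794)/(R(-138) + C(-171)) = (219 + 29794)/(42 + (-95 + (-171)² - 14*(-171))) = 30013/(42 + (-95 + 29241 + 2394)) = 30013/(42 + 31540) = 30013/31582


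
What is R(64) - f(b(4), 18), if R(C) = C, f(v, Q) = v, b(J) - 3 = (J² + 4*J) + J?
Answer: 25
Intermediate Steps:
b(J) = 3 + J² + 5*J (b(J) = 3 + ((J² + 4*J) + J) = 3 + (J² + 5*J) = 3 + J² + 5*J)
R(64) - f(b(4), 18) = 64 - (3 + 4² + 5*4) = 64 - (3 + 16 + 20) = 64 - 1*39 = 64 - 39 = 25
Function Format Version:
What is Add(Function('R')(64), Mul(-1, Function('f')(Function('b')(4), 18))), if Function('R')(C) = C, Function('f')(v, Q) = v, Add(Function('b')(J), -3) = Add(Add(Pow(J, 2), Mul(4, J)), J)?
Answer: 25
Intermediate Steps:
Function('b')(J) = Add(3, Pow(J, 2), Mul(5, J)) (Function('b')(J) = Add(3, Add(Add(Pow(J, 2), Mul(4, J)), J)) = Add(3, Add(Pow(J, 2), Mul(5, J))) = Add(3, Pow(J, 2), Mul(5, J)))
Add(Function('R')(64), Mul(-1, Function('f')(Function('b')(4), 18))) = Add(64, Mul(-1, Add(3, Pow(4, 2), Mul(5, 4)))) = Add(64, Mul(-1, Add(3, 16, 20))) = Add(64, Mul(-1, 39)) = Add(64, -39) = 25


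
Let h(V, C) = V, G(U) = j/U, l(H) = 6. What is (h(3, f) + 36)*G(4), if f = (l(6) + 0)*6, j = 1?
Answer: 39/4 ≈ 9.7500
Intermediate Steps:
f = 36 (f = (6 + 0)*6 = 6*6 = 36)
G(U) = 1/U
(h(3, f) + 36)*G(4) = (3 + 36)/4 = 39*(1/4) = 39/4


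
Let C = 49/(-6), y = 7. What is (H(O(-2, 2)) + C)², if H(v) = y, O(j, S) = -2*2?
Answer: 49/36 ≈ 1.3611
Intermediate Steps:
O(j, S) = -4
C = -49/6 (C = 49*(-⅙) = -49/6 ≈ -8.1667)
H(v) = 7
(H(O(-2, 2)) + C)² = (7 - 49/6)² = (-7/6)² = 49/36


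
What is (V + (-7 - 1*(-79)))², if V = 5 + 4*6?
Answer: 10201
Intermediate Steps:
V = 29 (V = 5 + 24 = 29)
(V + (-7 - 1*(-79)))² = (29 + (-7 - 1*(-79)))² = (29 + (-7 + 79))² = (29 + 72)² = 101² = 10201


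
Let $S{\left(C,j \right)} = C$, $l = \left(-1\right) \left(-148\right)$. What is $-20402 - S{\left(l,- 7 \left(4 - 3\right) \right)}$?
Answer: $-20550$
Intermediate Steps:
$l = 148$
$-20402 - S{\left(l,- 7 \left(4 - 3\right) \right)} = -20402 - 148 = -20550$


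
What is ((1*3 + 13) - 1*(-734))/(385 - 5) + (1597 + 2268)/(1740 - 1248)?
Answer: 91885/9348 ≈ 9.8294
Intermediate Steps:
((1*3 + 13) - 1*(-734))/(385 - 5) + (1597 + 2268)/(1740 - 1248) = ((3 + 13) + 734)/380 + 3865/492 = (16 + 734)*(1/380) + 3865*(1/492) = 750*(1/380) + 3865/492 = 75/38 + 3865/492 = 91885/9348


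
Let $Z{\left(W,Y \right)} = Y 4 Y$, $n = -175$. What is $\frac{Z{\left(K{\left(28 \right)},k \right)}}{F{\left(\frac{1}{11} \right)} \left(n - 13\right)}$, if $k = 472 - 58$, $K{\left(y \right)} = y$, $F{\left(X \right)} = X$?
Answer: $- \frac{1885356}{47} \approx -40114.0$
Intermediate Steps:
$k = 414$
$Z{\left(W,Y \right)} = 4 Y^{2}$ ($Z{\left(W,Y \right)} = 4 Y Y = 4 Y^{2}$)
$\frac{Z{\left(K{\left(28 \right)},k \right)}}{F{\left(\frac{1}{11} \right)} \left(n - 13\right)} = \frac{4 \cdot 414^{2}}{\frac{1}{11} \left(-175 - 13\right)} = \frac{4 \cdot 171396}{\frac{1}{11} \left(-175 + \left(-183 + 170\right)\right)} = \frac{685584}{\frac{1}{11} \left(-175 - 13\right)} = \frac{685584}{\frac{1}{11} \left(-188\right)} = \frac{685584}{- \frac{188}{11}} = 685584 \left(- \frac{11}{188}\right) = - \frac{1885356}{47}$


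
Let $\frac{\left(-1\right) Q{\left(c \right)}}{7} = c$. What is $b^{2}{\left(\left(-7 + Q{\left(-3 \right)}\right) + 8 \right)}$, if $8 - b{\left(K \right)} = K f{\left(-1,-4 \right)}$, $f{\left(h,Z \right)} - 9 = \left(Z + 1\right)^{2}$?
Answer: $150544$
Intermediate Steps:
$Q{\left(c \right)} = - 7 c$
$f{\left(h,Z \right)} = 9 + \left(1 + Z\right)^{2}$ ($f{\left(h,Z \right)} = 9 + \left(Z + 1\right)^{2} = 9 + \left(1 + Z\right)^{2}$)
$b{\left(K \right)} = 8 - 18 K$ ($b{\left(K \right)} = 8 - K \left(9 + \left(1 - 4\right)^{2}\right) = 8 - K \left(9 + \left(-3\right)^{2}\right) = 8 - K \left(9 + 9\right) = 8 - K 18 = 8 - 18 K$)
$b^{2}{\left(\left(-7 + Q{\left(-3 \right)}\right) + 8 \right)} = \left(8 - 18 \left(\left(-7 - -21\right) + 8\right)\right)^{2} = \left(8 - 18 \left(\left(-7 + 21\right) + 8\right)\right)^{2} = \left(8 - 18 \left(14 + 8\right)\right)^{2} = \left(8 - 396\right)^{2} = \left(-388\right)^{2} = 150544$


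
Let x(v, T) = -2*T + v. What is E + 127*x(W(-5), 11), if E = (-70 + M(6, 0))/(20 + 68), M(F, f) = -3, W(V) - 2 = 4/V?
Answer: -1162669/440 ≈ -2642.4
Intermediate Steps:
W(V) = 2 + 4/V
x(v, T) = v - 2*T
E = -73/88 (E = (-70 - 3)/(20 + 68) = -73/88 ≈ -0.82955)
E + 127*x(W(-5), 11) = -73/88 + 127*((2 + 4/(-5)) - 2*11) = -73/88 + 127*((2 + 4*(-1/5)) - 22) = -73/88 + 127*((2 - 4/5) - 22) = -73/88 + 127*(6/5 - 22) = -73/88 + 127*(-104/5) = -73/88 - 13208/5 = -1162669/440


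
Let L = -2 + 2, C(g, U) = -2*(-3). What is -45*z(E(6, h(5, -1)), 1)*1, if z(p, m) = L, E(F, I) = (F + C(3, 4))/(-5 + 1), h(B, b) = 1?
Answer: 0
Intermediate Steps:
C(g, U) = 6
E(F, I) = -3/2 - F/4 (E(F, I) = (F + 6)/(-5 + 1) = (6 + F)/(-4) = (6 + F)*(-¼) = -3/2 - F/4)
L = 0
z(p, m) = 0
-45*z(E(6, h(5, -1)), 1)*1 = -45*0*1 = 0*1 = 0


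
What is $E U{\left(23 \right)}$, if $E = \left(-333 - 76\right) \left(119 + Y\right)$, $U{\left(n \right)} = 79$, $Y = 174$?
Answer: $-9467123$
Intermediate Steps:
$E = -119837$ ($E = \left(-333 - 76\right) \left(119 + 174\right) = \left(-409\right) 293 = -119837$)
$E U{\left(23 \right)} = \left(-119837\right) 79 = -9467123$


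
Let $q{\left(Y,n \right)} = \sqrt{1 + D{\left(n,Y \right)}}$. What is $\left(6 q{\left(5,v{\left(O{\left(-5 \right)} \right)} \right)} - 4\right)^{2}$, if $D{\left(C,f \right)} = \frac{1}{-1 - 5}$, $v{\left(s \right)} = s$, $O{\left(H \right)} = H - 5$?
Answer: $\left(4 - \sqrt{30}\right)^{2} \approx 2.1822$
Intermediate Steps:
$O{\left(H \right)} = -5 + H$
$D{\left(C,f \right)} = - \frac{1}{6}$ ($D{\left(C,f \right)} = \frac{1}{-6} = - \frac{1}{6}$)
$q{\left(Y,n \right)} = \frac{\sqrt{30}}{6}$ ($q{\left(Y,n \right)} = \sqrt{1 - \frac{1}{6}} = \sqrt{\frac{5}{6}} = \frac{\sqrt{30}}{6}$)
$\left(6 q{\left(5,v{\left(O{\left(-5 \right)} \right)} \right)} - 4\right)^{2} = \left(6 \frac{\sqrt{30}}{6} - 4\right)^{2} = \left(\sqrt{30} - 4\right)^{2} = \left(-4 + \sqrt{30}\right)^{2}$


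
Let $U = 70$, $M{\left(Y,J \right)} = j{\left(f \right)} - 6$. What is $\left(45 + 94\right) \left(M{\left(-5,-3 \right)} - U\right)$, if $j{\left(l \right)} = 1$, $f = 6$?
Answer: $-10425$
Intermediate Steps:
$M{\left(Y,J \right)} = -5$ ($M{\left(Y,J \right)} = 1 - 6 = -5$)
$\left(45 + 94\right) \left(M{\left(-5,-3 \right)} - U\right) = \left(45 + 94\right) \left(-5 - 70\right) = 139 \left(-5 - 70\right) = 139 \left(-75\right) = -10425$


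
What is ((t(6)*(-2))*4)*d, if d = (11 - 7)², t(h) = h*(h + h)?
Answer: -9216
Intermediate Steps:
t(h) = 2*h² (t(h) = h*(2*h) = 2*h²)
d = 16 (d = 4² = 16)
((t(6)*(-2))*4)*d = (((2*6²)*(-2))*4)*16 = (((2*36)*(-2))*4)*16 = ((72*(-2))*4)*16 = -144*4*16 = -576*16 = -9216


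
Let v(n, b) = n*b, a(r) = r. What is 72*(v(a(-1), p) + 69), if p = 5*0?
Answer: 4968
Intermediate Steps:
p = 0
v(n, b) = b*n
72*(v(a(-1), p) + 69) = 72*(0*(-1) + 69) = 72*(0 + 69) = 72*69 = 4968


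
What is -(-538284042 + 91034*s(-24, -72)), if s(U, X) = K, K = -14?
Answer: 539558518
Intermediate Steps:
s(U, X) = -14
-(-538284042 + 91034*s(-24, -72)) = -91034/(1/(-5913 - 14)) = -91034/(1/(-5927)) = -91034/(-1/5927) = -91034*(-5927) = 539558518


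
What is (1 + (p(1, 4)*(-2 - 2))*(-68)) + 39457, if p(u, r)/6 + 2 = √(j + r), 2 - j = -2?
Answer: 36194 + 3264*√2 ≈ 40810.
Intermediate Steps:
j = 4 (j = 2 - 1*(-2) = 2 + 2 = 4)
p(u, r) = -12 + 6*√(4 + r)
(1 + (p(1, 4)*(-2 - 2))*(-68)) + 39457 = (1 + ((-12 + 6*√(4 + 4))*(-2 - 2))*(-68)) + 39457 = (1 + ((-12 + 6*√8)*(-4))*(-68)) + 39457 = (1 + ((-12 + 6*(2*√2))*(-4))*(-68)) + 39457 = (1 + ((-12 + 12*√2)*(-4))*(-68)) + 39457 = (1 + (48 - 48*√2)*(-68)) + 39457 = (1 + (-3264 + 3264*√2)) + 39457 = (-3263 + 3264*√2) + 39457 = 36194 + 3264*√2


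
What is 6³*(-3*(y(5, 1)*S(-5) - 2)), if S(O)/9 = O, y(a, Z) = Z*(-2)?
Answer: -57024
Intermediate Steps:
y(a, Z) = -2*Z
S(O) = 9*O
6³*(-3*(y(5, 1)*S(-5) - 2)) = 6³*(-3*((-2*1)*(9*(-5)) - 2)) = 216*(-3*(-2*(-45) - 2)) = 216*(-3*(90 - 2)) = 216*(-3*88) = 216*(-264) = -57024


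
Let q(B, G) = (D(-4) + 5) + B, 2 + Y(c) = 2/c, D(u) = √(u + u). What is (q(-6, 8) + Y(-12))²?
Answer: 73/36 - 38*I*√2/3 ≈ 2.0278 - 17.913*I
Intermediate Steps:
D(u) = √2*√u (D(u) = √(2*u) = √2*√u)
Y(c) = -2 + 2/c
q(B, G) = 5 + B + 2*I*√2 (q(B, G) = (√2*√(-4) + 5) + B = (√2*(2*I) + 5) + B = (2*I*√2 + 5) + B = (5 + 2*I*√2) + B = 5 + B + 2*I*√2)
(q(-6, 8) + Y(-12))² = ((5 - 6 + 2*I*√2) + (-2 + 2/(-12)))² = ((-1 + 2*I*√2) + (-2 + 2*(-1/12)))² = ((-1 + 2*I*√2) + (-2 - ⅙))² = ((-1 + 2*I*√2) - 13/6)² = (-19/6 + 2*I*√2)²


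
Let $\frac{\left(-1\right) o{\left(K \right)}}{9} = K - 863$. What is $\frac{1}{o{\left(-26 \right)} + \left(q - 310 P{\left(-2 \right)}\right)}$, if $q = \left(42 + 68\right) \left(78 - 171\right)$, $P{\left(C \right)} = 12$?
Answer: $- \frac{1}{5949} \approx -0.0001681$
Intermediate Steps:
$o{\left(K \right)} = 7767 - 9 K$ ($o{\left(K \right)} = - 9 \left(K - 863\right) = - 9 \left(-863 + K\right) = 7767 - 9 K$)
$q = -10230$ ($q = 110 \left(-93\right) = -10230$)
$\frac{1}{o{\left(-26 \right)} + \left(q - 310 P{\left(-2 \right)}\right)} = \frac{1}{\left(7767 - -234\right) - 13950} = \frac{1}{\left(7767 + 234\right) - 13950} = \frac{1}{8001 - 13950} = \frac{1}{-5949} = - \frac{1}{5949}$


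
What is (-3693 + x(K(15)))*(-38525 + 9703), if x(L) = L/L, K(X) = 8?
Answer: 106410824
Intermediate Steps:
x(L) = 1
(-3693 + x(K(15)))*(-38525 + 9703) = (-3693 + 1)*(-38525 + 9703) = -3692*(-28822) = 106410824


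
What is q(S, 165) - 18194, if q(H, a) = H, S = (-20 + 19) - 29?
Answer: -18224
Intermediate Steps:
S = -30 (S = -1 - 29 = -30)
q(S, 165) - 18194 = -30 - 18194 = -18224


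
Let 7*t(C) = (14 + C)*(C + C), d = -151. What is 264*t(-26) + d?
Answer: 163679/7 ≈ 23383.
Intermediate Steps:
t(C) = 2*C*(14 + C)/7 (t(C) = ((14 + C)*(C + C))/7 = ((14 + C)*(2*C))/7 = (2*C*(14 + C))/7 = 2*C*(14 + C)/7)
264*t(-26) + d = 264*((2/7)*(-26)*(14 - 26)) - 151 = 264*((2/7)*(-26)*(-12)) - 151 = 264*(624/7) - 151 = 164736/7 - 151 = 163679/7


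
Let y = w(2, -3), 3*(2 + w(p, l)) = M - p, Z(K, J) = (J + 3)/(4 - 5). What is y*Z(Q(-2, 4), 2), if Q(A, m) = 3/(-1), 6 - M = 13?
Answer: 25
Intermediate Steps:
M = -7 (M = 6 - 1*13 = 6 - 13 = -7)
Q(A, m) = -3 (Q(A, m) = 3*(-1) = -3)
Z(K, J) = -3 - J (Z(K, J) = (3 + J)/(-1) = (3 + J)*(-1) = -3 - J)
w(p, l) = -13/3 - p/3 (w(p, l) = -2 + (-7 - p)/3 = -2 + (-7/3 - p/3) = -13/3 - p/3)
y = -5 (y = -13/3 - ⅓*2 = -13/3 - ⅔ = -5)
y*Z(Q(-2, 4), 2) = -5*(-3 - 1*2) = -5*(-3 - 2) = -5*(-5) = 25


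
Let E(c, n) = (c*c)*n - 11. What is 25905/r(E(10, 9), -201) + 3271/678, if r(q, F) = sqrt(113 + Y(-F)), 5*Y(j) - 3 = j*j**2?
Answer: 3271/678 + 25905*sqrt(40605845)/8121169 ≈ 25.151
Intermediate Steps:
E(c, n) = -11 + n*c**2 (E(c, n) = c**2*n - 11 = n*c**2 - 11 = -11 + n*c**2)
Y(j) = 3/5 + j**3/5 (Y(j) = 3/5 + (j*j**2)/5 = 3/5 + j**3/5)
r(q, F) = sqrt(568/5 - F**3/5) (r(q, F) = sqrt(113 + (3/5 + (-F)**3/5)) = sqrt(113 + (3/5 + (-F**3)/5)) = sqrt(113 + (3/5 - F**3/5)) = sqrt(568/5 - F**3/5))
25905/r(E(10, 9), -201) + 3271/678 = 25905/((sqrt(2840 - 5*(-201)**3)/5)) + 3271/678 = 25905/((sqrt(2840 - 5*(-8120601))/5)) + 3271*(1/678) = 25905/((sqrt(2840 + 40603005)/5)) + 3271/678 = 25905/((sqrt(40605845)/5)) + 3271/678 = 25905*(sqrt(40605845)/8121169) + 3271/678 = 25905*sqrt(40605845)/8121169 + 3271/678 = 3271/678 + 25905*sqrt(40605845)/8121169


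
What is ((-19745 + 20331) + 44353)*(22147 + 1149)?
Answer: 1046898944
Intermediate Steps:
((-19745 + 20331) + 44353)*(22147 + 1149) = (586 + 44353)*23296 = 44939*23296 = 1046898944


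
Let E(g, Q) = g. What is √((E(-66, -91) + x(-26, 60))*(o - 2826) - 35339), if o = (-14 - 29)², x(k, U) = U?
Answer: I*√29477 ≈ 171.69*I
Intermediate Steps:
o = 1849 (o = (-43)² = 1849)
√((E(-66, -91) + x(-26, 60))*(o - 2826) - 35339) = √((-66 + 60)*(1849 - 2826) - 35339) = √(-6*(-977) - 35339) = √(5862 - 35339) = √(-29477) = I*√29477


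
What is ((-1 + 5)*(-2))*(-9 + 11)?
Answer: -16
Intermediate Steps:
((-1 + 5)*(-2))*(-9 + 11) = (4*(-2))*2 = -8*2 = -16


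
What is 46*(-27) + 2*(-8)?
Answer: -1258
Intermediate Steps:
46*(-27) + 2*(-8) = -1242 - 16 = -1258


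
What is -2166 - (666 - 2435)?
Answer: -397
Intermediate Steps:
-2166 - (666 - 2435) = -2166 - 1*(-1769) = -2166 + 1769 = -397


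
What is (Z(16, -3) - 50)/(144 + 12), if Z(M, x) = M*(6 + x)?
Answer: -1/78 ≈ -0.012821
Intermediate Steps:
(Z(16, -3) - 50)/(144 + 12) = (16*(6 - 3) - 50)/(144 + 12) = (16*3 - 50)/156 = (48 - 50)*(1/156) = -2*1/156 = -1/78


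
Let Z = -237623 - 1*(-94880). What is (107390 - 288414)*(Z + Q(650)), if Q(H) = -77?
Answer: 25853847680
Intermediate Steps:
Z = -142743 (Z = -237623 + 94880 = -142743)
(107390 - 288414)*(Z + Q(650)) = (107390 - 288414)*(-142743 - 77) = -181024*(-142820) = 25853847680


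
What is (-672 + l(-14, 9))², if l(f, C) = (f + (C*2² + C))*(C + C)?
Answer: 12996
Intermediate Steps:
l(f, C) = 2*C*(f + 5*C) (l(f, C) = (f + (C*4 + C))*(2*C) = (f + (4*C + C))*(2*C) = (f + 5*C)*(2*C) = 2*C*(f + 5*C))
(-672 + l(-14, 9))² = (-672 + 2*9*(-14 + 5*9))² = (-672 + 2*9*(-14 + 45))² = (-672 + 2*9*31)² = (-672 + 558)² = (-114)² = 12996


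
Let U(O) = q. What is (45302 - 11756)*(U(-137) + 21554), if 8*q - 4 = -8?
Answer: 723033711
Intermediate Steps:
q = -½ (q = ½ + (⅛)*(-8) = ½ - 1 = -½ ≈ -0.50000)
U(O) = -½
(45302 - 11756)*(U(-137) + 21554) = (45302 - 11756)*(-½ + 21554) = 33546*(43107/2) = 723033711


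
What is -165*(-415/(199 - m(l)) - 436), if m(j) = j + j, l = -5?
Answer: 1373085/19 ≈ 72268.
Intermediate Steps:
m(j) = 2*j
-165*(-415/(199 - m(l)) - 436) = -165*(-415/(199 - 2*(-5)) - 436) = -165*(-415/(199 - 1*(-10)) - 436) = -165*(-415/(199 + 10) - 436) = -165*(-415/209 - 436) = -165*(-91539/209) = 1373085/19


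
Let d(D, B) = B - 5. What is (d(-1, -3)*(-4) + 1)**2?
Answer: 1089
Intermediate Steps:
d(D, B) = -5 + B
(d(-1, -3)*(-4) + 1)**2 = ((-5 - 3)*(-4) + 1)**2 = (-8*(-4) + 1)**2 = (32 + 1)**2 = 33**2 = 1089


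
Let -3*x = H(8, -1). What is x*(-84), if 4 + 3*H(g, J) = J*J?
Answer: -28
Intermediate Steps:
H(g, J) = -4/3 + J**2/3 (H(g, J) = -4/3 + (J*J)/3 = -4/3 + J**2/3)
x = 1/3 (x = -(-4/3 + (1/3)*(-1)**2)/3 = -(-4/3 + (1/3)*1)/3 = -(-4/3 + 1/3)/3 = -1/3*(-1) = 1/3 ≈ 0.33333)
x*(-84) = (1/3)*(-84) = -28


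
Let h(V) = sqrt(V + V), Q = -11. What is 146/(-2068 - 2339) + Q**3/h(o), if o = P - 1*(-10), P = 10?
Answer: -146/4407 - 1331*sqrt(10)/20 ≈ -210.48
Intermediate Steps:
o = 20 (o = 10 - 1*(-10) = 10 + 10 = 20)
h(V) = sqrt(2)*sqrt(V) (h(V) = sqrt(2*V) = sqrt(2)*sqrt(V))
146/(-2068 - 2339) + Q**3/h(o) = 146/(-2068 - 2339) + (-11)**3/((sqrt(2)*sqrt(20))) = 146/(-4407) - 1331*sqrt(10)/20 = 146*(-1/4407) - 1331*sqrt(10)/20 = -146/4407 - 1331*sqrt(10)/20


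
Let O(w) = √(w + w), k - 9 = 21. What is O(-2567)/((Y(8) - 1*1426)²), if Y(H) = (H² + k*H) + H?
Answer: I*√5134/1240996 ≈ 5.7737e-5*I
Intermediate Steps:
k = 30 (k = 9 + 21 = 30)
Y(H) = H² + 31*H (Y(H) = (H² + 30*H) + H = H² + 31*H)
O(w) = √2*√w (O(w) = √(2*w) = √2*√w)
O(-2567)/((Y(8) - 1*1426)²) = (√2*√(-2567))/((8*(31 + 8) - 1*1426)²) = (√2*(I*√2567))/((8*39 - 1426)²) = (I*√5134)/((312 - 1426)²) = (I*√5134)/((-1114)²) = (I*√5134)/1240996 = (I*√5134)*(1/1240996) = I*√5134/1240996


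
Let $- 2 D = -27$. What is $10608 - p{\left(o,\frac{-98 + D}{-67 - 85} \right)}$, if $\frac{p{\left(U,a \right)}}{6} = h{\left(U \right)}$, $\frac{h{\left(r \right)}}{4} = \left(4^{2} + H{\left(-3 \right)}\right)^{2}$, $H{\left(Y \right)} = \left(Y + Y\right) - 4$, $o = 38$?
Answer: $9744$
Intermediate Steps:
$D = \frac{27}{2}$ ($D = \left(- \frac{1}{2}\right) \left(-27\right) = \frac{27}{2} \approx 13.5$)
$H{\left(Y \right)} = -4 + 2 Y$ ($H{\left(Y \right)} = 2 Y - 4 = -4 + 2 Y$)
$h{\left(r \right)} = 144$ ($h{\left(r \right)} = 4 \left(4^{2} + \left(-4 + 2 \left(-3\right)\right)\right)^{2} = 4 \left(16 - 10\right)^{2} = 4 \cdot 6^{2} = 4 \cdot 36 = 144$)
$p{\left(U,a \right)} = 864$ ($p{\left(U,a \right)} = 6 \cdot 144 = 864$)
$10608 - p{\left(o,\frac{-98 + D}{-67 - 85} \right)} = 10608 - 864 = 9744$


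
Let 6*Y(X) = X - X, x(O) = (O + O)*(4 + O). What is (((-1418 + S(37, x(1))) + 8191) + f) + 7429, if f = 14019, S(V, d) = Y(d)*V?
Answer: 28221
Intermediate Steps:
x(O) = 2*O*(4 + O) (x(O) = (2*O)*(4 + O) = 2*O*(4 + O))
Y(X) = 0 (Y(X) = (X - X)/6 = (1/6)*0 = 0)
S(V, d) = 0 (S(V, d) = 0*V = 0)
(((-1418 + S(37, x(1))) + 8191) + f) + 7429 = (((-1418 + 0) + 8191) + 14019) + 7429 = ((-1418 + 8191) + 14019) + 7429 = (6773 + 14019) + 7429 = 20792 + 7429 = 28221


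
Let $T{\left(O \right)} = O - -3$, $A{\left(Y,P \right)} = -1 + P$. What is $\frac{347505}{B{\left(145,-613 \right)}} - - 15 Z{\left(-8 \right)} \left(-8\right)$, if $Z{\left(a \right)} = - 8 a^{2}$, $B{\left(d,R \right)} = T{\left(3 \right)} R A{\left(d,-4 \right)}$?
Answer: $\frac{75348607}{1226} \approx 61459.0$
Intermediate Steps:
$T{\left(O \right)} = 3 + O$ ($T{\left(O \right)} = O + 3 = 3 + O$)
$B{\left(d,R \right)} = - 30 R$ ($B{\left(d,R \right)} = \left(3 + 3\right) R \left(-1 - 4\right) = 6 R \left(-5\right) = - 30 R$)
$\frac{347505}{B{\left(145,-613 \right)}} - - 15 Z{\left(-8 \right)} \left(-8\right) = \frac{347505}{\left(-30\right) \left(-613\right)} - - 15 \left(- 8 \left(-8\right)^{2}\right) \left(-8\right) = \frac{347505}{18390} - - 15 \left(\left(-8\right) 64\right) \left(-8\right) = 347505 \cdot \frac{1}{18390} - \left(-15\right) \left(-512\right) \left(-8\right) = \frac{23167}{1226} - 7680 \left(-8\right) = \frac{23167}{1226} - -61440 = \frac{23167}{1226} + 61440 = \frac{75348607}{1226}$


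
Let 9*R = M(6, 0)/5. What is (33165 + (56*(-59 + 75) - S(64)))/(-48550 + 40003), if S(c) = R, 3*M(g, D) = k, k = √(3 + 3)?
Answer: -34061/8547 + √6/1153845 ≈ -3.9851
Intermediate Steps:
k = √6 ≈ 2.4495
M(g, D) = √6/3
R = √6/135 (R = ((√6/3)/5)/9 = (√6/15)/9 = √6/135 ≈ 0.018144)
S(c) = √6/135
(33165 + (56*(-59 + 75) - S(64)))/(-48550 + 40003) = (33165 + (56*(-59 + 75) - √6/135))/(-48550 + 40003) = (33165 + (56*16 - √6/135))/(-8547) = (33165 + (896 - √6/135))*(-1/8547) = (34061 - √6/135)*(-1/8547) = -34061/8547 + √6/1153845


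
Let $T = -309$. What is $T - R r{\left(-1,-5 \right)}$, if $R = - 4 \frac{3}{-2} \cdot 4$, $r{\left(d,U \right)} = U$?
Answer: $-189$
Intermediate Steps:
$R = 24$ ($R = - 4 \cdot 3 \left(- \frac{1}{2}\right) 4 = \left(-4\right) \left(- \frac{3}{2}\right) 4 = 6 \cdot 4 = 24$)
$T - R r{\left(-1,-5 \right)} = -309 - 24 \left(-5\right) = -309 - -120 = -309 + 120 = -189$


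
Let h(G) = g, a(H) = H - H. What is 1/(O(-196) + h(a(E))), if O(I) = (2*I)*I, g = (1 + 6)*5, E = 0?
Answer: 1/76867 ≈ 1.3009e-5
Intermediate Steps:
a(H) = 0
g = 35 (g = 7*5 = 35)
h(G) = 35
O(I) = 2*I²
1/(O(-196) + h(a(E))) = 1/(2*(-196)² + 35) = 1/(2*38416 + 35) = 1/(76832 + 35) = 1/76867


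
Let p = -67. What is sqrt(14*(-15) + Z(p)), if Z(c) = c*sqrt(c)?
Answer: sqrt(-210 - 67*I*sqrt(67)) ≈ 13.734 - 19.966*I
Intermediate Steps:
Z(c) = c**(3/2)
sqrt(14*(-15) + Z(p)) = sqrt(14*(-15) + (-67)**(3/2)) = sqrt(-210 - 67*I*sqrt(67))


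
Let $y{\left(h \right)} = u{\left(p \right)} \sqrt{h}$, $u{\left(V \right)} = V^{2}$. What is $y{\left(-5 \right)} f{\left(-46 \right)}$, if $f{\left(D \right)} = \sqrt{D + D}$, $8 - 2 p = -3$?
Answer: $- \frac{121 \sqrt{115}}{2} \approx -648.79$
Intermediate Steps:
$p = \frac{11}{2}$ ($p = 4 - - \frac{3}{2} = 4 + \frac{3}{2} = \frac{11}{2} \approx 5.5$)
$y{\left(h \right)} = \frac{121 \sqrt{h}}{4}$ ($y{\left(h \right)} = \left(\frac{11}{2}\right)^{2} \sqrt{h} = \frac{121 \sqrt{h}}{4}$)
$f{\left(D \right)} = \sqrt{2} \sqrt{D}$ ($f{\left(D \right)} = \sqrt{2 D} = \sqrt{2} \sqrt{D}$)
$y{\left(-5 \right)} f{\left(-46 \right)} = \frac{121 \sqrt{-5}}{4} \sqrt{2} \sqrt{-46} = \frac{121 i \sqrt{5}}{4} \sqrt{2} i \sqrt{46} = \frac{121 i \sqrt{5}}{4} \cdot 2 i \sqrt{23} = - \frac{121 \sqrt{115}}{2}$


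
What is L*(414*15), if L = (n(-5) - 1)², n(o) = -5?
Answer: 223560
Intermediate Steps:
L = 36 (L = (-5 - 1)² = (-6)² = 36)
L*(414*15) = 36*(414*15) = 36*6210 = 223560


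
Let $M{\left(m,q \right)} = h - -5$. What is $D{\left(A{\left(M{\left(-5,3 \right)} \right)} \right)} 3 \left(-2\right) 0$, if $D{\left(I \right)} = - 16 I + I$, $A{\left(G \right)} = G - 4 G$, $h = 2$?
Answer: $0$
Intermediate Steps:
$M{\left(m,q \right)} = 7$ ($M{\left(m,q \right)} = 2 - -5 = 2 + 5 = 7$)
$A{\left(G \right)} = - 3 G$
$D{\left(I \right)} = - 15 I$
$D{\left(A{\left(M{\left(-5,3 \right)} \right)} \right)} 3 \left(-2\right) 0 = - 15 \left(\left(-3\right) 7\right) 3 \left(-2\right) 0 = \left(-15\right) \left(-21\right) \left(\left(-6\right) 0\right) = 315 \cdot 0 = 0$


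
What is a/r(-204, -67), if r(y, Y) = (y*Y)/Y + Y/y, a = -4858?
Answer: 991032/41549 ≈ 23.852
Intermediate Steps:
r(y, Y) = y + Y/y (r(y, Y) = (Y*y)/Y + Y/y = y + Y/y)
a/r(-204, -67) = -4858/(-204 - 67/(-204)) = -4858/(-204 - 67*(-1/204)) = -4858/(-204 + 67/204) = -4858/(-41549/204) = -4858*(-204/41549) = 991032/41549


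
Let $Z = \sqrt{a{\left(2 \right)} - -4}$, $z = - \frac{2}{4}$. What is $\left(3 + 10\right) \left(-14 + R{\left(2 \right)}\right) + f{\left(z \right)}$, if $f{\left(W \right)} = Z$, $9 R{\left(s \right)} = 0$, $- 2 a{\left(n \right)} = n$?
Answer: $-182 + \sqrt{3} \approx -180.27$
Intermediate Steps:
$a{\left(n \right)} = - \frac{n}{2}$
$z = - \frac{1}{2}$ ($z = \left(-2\right) \frac{1}{4} = - \frac{1}{2} \approx -0.5$)
$Z = \sqrt{3}$ ($Z = \sqrt{\left(- \frac{1}{2}\right) 2 - -4} = \sqrt{-1 + \left(-1 + 5\right)} = \sqrt{-1 + 4} = \sqrt{3} \approx 1.732$)
$R{\left(s \right)} = 0$ ($R{\left(s \right)} = \frac{1}{9} \cdot 0 = 0$)
$f{\left(W \right)} = \sqrt{3}$
$\left(3 + 10\right) \left(-14 + R{\left(2 \right)}\right) + f{\left(z \right)} = \left(3 + 10\right) \left(-14 + 0\right) + \sqrt{3} = 13 \left(-14\right) + \sqrt{3} = -182 + \sqrt{3}$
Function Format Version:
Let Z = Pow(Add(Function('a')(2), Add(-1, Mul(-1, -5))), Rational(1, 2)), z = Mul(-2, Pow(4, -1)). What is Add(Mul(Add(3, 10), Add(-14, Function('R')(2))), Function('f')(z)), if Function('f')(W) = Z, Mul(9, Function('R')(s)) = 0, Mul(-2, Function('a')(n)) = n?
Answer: Add(-182, Pow(3, Rational(1, 2))) ≈ -180.27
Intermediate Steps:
Function('a')(n) = Mul(Rational(-1, 2), n)
z = Rational(-1, 2) (z = Mul(-2, Rational(1, 4)) = Rational(-1, 2) ≈ -0.50000)
Z = Pow(3, Rational(1, 2)) (Z = Pow(Add(Mul(Rational(-1, 2), 2), Add(-1, Mul(-1, -5))), Rational(1, 2)) = Pow(Add(-1, Add(-1, 5)), Rational(1, 2)) = Pow(Add(-1, 4), Rational(1, 2)) = Pow(3, Rational(1, 2)) ≈ 1.7320)
Function('R')(s) = 0 (Function('R')(s) = Mul(Rational(1, 9), 0) = 0)
Function('f')(W) = Pow(3, Rational(1, 2))
Add(Mul(Add(3, 10), Add(-14, Function('R')(2))), Function('f')(z)) = Add(Mul(Add(3, 10), Add(-14, 0)), Pow(3, Rational(1, 2))) = Add(Mul(13, -14), Pow(3, Rational(1, 2))) = Add(-182, Pow(3, Rational(1, 2)))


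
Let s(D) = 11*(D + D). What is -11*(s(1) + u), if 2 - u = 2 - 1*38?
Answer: -660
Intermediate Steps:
u = 38 (u = 2 - (2 - 1*38) = 2 - (2 - 38) = 2 - 1*(-36) = 2 + 36 = 38)
s(D) = 22*D (s(D) = 11*(2*D) = 22*D)
-11*(s(1) + u) = -11*(22*1 + 38) = -11*(22 + 38) = -11*60 = -660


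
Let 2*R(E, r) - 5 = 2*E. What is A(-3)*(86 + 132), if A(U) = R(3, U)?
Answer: 1199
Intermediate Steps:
R(E, r) = 5/2 + E (R(E, r) = 5/2 + (2*E)/2 = 5/2 + E)
A(U) = 11/2 (A(U) = 5/2 + 3 = 11/2)
A(-3)*(86 + 132) = 11*(86 + 132)/2 = (11/2)*218 = 1199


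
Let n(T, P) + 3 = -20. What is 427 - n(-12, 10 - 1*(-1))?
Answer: 450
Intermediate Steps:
n(T, P) = -23 (n(T, P) = -3 - 20 = -23)
427 - n(-12, 10 - 1*(-1)) = 427 - 1*(-23) = 427 + 23 = 450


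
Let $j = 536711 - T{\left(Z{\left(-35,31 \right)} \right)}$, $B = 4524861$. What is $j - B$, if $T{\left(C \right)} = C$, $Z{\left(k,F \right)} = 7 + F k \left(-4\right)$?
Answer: $-3992497$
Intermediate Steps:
$Z{\left(k,F \right)} = 7 - 4 F k$
$j = 532364$ ($j = 536711 - \left(7 - 124 \left(-35\right)\right) = 536711 - \left(7 + 4340\right) = 536711 - 4347 = 532364$)
$j - B = 532364 - 4524861 = -3992497$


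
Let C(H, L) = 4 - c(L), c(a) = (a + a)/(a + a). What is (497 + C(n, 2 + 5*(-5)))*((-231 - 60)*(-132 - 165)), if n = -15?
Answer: 43213500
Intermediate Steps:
c(a) = 1 (c(a) = (2*a)/((2*a)) = (2*a)*(1/(2*a)) = 1)
C(H, L) = 3 (C(H, L) = 4 - 1*1 = 4 - 1 = 3)
(497 + C(n, 2 + 5*(-5)))*((-231 - 60)*(-132 - 165)) = (497 + 3)*((-231 - 60)*(-132 - 165)) = 500*(-291*(-297)) = 500*86427 = 43213500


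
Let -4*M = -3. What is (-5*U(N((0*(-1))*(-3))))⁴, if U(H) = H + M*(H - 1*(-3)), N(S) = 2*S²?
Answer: 4100625/256 ≈ 16018.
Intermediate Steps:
M = ¾ (M = -¼*(-3) = ¾ ≈ 0.75000)
U(H) = 9/4 + 7*H/4 (U(H) = H + 3*(H - 1*(-3))/4 = H + 3*(H + 3)/4 = H + 3*(3 + H)/4 = H + (9/4 + 3*H/4) = 9/4 + 7*H/4)
(-5*U(N((0*(-1))*(-3))))⁴ = (-5*(9/4 + 7*(2*((0*(-1))*(-3))²)/4))⁴ = (-5*(9/4 + 7*(2*(0*(-3))²)/4))⁴ = (-5*(9/4 + 7*(2*0²)/4))⁴ = (-5*(9/4 + 7*(2*0)/4))⁴ = (-5*(9/4 + (7/4)*0))⁴ = (-5*(9/4 + 0))⁴ = (-5*9/4)⁴ = (-45/4)⁴ = 4100625/256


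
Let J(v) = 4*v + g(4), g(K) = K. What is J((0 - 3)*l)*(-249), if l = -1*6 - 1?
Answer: -21912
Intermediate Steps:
l = -7 (l = -6 - 1 = -7)
J(v) = 4 + 4*v (J(v) = 4*v + 4 = 4 + 4*v)
J((0 - 3)*l)*(-249) = (4 + 4*((0 - 3)*(-7)))*(-249) = (4 + 4*(-3*(-7)))*(-249) = (4 + 4*21)*(-249) = (4 + 84)*(-249) = 88*(-249) = -21912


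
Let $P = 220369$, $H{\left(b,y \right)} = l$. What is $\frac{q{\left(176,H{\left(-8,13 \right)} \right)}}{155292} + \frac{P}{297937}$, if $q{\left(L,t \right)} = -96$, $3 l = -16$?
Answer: $\frac{2849411733}{3855602717} \approx 0.73903$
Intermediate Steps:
$l = - \frac{16}{3}$ ($l = \frac{1}{3} \left(-16\right) = - \frac{16}{3} \approx -5.3333$)
$H{\left(b,y \right)} = - \frac{16}{3}$
$\frac{q{\left(176,H{\left(-8,13 \right)} \right)}}{155292} + \frac{P}{297937} = - \frac{96}{155292} + \frac{220369}{297937} = \left(-96\right) \frac{1}{155292} + 220369 \cdot \frac{1}{297937} = - \frac{8}{12941} + \frac{220369}{297937} = \frac{2849411733}{3855602717}$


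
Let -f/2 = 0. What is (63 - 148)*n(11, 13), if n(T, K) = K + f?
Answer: -1105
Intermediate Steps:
f = 0 (f = -2*0 = 0)
n(T, K) = K (n(T, K) = K + 0 = K)
(63 - 148)*n(11, 13) = (63 - 148)*13 = -85*13 = -1105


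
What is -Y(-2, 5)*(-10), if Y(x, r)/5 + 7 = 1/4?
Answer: -675/2 ≈ -337.50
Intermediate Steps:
Y(x, r) = -135/4 (Y(x, r) = -35 + 5/4 = -135/4)
-Y(-2, 5)*(-10) = -1*(-135/4)*(-10) = (135/4)*(-10) = -675/2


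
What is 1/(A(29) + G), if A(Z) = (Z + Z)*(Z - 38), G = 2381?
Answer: 1/1859 ≈ 0.00053792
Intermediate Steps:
A(Z) = 2*Z*(-38 + Z) (A(Z) = (2*Z)*(-38 + Z) = 2*Z*(-38 + Z))
1/(A(29) + G) = 1/(2*29*(-38 + 29) + 2381) = 1/(2*29*(-9) + 2381) = 1/(-522 + 2381) = 1/1859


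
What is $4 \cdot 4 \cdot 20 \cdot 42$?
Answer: $13440$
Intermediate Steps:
$4 \cdot 4 \cdot 20 \cdot 42 = 16 \cdot 20 \cdot 42 = 320 \cdot 42 = 13440$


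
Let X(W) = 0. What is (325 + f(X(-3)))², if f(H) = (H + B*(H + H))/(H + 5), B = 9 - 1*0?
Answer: 105625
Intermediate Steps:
B = 9 (B = 9 + 0 = 9)
f(H) = 19*H/(5 + H) (f(H) = (H + 9*(H + H))/(H + 5) = (H + 9*(2*H))/(5 + H) = (H + 18*H)/(5 + H) = (19*H)/(5 + H) = 19*H/(5 + H))
(325 + f(X(-3)))² = (325 + 19*0/(5 + 0))² = (325 + 19*0/5)² = (325 + 19*0*(⅕))² = (325 + 0)² = 325² = 105625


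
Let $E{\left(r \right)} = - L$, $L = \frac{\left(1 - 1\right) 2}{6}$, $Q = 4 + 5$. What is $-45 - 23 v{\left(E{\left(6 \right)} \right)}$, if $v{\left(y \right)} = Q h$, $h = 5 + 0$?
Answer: $-1080$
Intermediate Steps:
$h = 5$
$Q = 9$
$L = 0$ ($L = 0 \cdot 2 \cdot \frac{1}{6} = 0 \cdot \frac{1}{6} = 0$)
$E{\left(r \right)} = 0$ ($E{\left(r \right)} = \left(-1\right) 0 = 0$)
$v{\left(y \right)} = 45$ ($v{\left(y \right)} = 9 \cdot 5 = 45$)
$-45 - 23 v{\left(E{\left(6 \right)} \right)} = -45 - 1035 = -1080$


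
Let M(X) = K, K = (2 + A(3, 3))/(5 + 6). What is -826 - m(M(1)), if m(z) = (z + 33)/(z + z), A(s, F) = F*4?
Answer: -23505/28 ≈ -839.46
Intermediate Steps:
A(s, F) = 4*F
K = 14/11 (K = (2 + 4*3)/(5 + 6) = (2 + 12)/11 = 14*(1/11) = 14/11 ≈ 1.2727)
M(X) = 14/11
m(z) = (33 + z)/(2*z) (m(z) = (33 + z)/((2*z)) = (33 + z)*(1/(2*z)) = (33 + z)/(2*z))
-826 - m(M(1)) = -826 - (33 + 14/11)/(2*14/11) = -826 - 11*377/(2*14*11) = -826 - 1*377/28 = -826 - 377/28 = -23505/28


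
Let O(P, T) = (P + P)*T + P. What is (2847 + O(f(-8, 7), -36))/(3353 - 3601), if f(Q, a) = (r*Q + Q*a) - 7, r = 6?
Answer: -1341/31 ≈ -43.258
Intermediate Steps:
f(Q, a) = -7 + 6*Q + Q*a (f(Q, a) = (6*Q + Q*a) - 7 = -7 + 6*Q + Q*a)
O(P, T) = P + 2*P*T (O(P, T) = (2*P)*T + P = 2*P*T + P = P + 2*P*T)
(2847 + O(f(-8, 7), -36))/(3353 - 3601) = (2847 + (-7 + 6*(-8) - 8*7)*(1 + 2*(-36)))/(3353 - 3601) = (2847 + (-7 - 48 - 56)*(1 - 72))/(-248) = (2847 - 111*(-71))*(-1/248) = (2847 + 7881)*(-1/248) = 10728*(-1/248) = -1341/31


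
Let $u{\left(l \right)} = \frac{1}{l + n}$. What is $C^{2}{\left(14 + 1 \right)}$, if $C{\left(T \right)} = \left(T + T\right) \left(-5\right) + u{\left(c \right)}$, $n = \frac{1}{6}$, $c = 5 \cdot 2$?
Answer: $\frac{83612736}{3721} \approx 22471.0$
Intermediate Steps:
$c = 10$
$n = \frac{1}{6} \approx 0.16667$
$u{\left(l \right)} = \frac{1}{\frac{1}{6} + l}$ ($u{\left(l \right)} = \frac{1}{l + \frac{1}{6}} = \frac{1}{\frac{1}{6} + l}$)
$C{\left(T \right)} = \frac{6}{61} - 10 T$ ($C{\left(T \right)} = \left(T + T\right) \left(-5\right) + \frac{6}{1 + 6 \cdot 10} = 2 T \left(-5\right) + \frac{6}{1 + 60} = - 10 T + \frac{6}{61} = \frac{6}{61} - 10 T$)
$C^{2}{\left(14 + 1 \right)} = \left(\frac{6}{61} - 10 \left(14 + 1\right)\right)^{2} = \left(\frac{6}{61} - 150\right)^{2} = \left(- \frac{9144}{61}\right)^{2} = \frac{83612736}{3721}$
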